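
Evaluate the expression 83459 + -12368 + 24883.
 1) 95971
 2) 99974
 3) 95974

First: 83459 + -12368 = 71091
Then: 71091 + 24883 = 95974
3) 95974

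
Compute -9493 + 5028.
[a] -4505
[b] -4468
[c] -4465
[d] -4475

-9493 + 5028 = -4465
c) -4465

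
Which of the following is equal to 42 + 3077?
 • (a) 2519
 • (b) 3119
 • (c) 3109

42 + 3077 = 3119
b) 3119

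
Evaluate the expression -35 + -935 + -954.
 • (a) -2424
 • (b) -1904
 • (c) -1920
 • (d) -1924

First: -35 + -935 = -970
Then: -970 + -954 = -1924
d) -1924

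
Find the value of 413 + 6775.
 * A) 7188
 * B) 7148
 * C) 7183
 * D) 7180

413 + 6775 = 7188
A) 7188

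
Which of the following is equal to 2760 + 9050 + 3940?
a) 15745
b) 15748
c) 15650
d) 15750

First: 2760 + 9050 = 11810
Then: 11810 + 3940 = 15750
d) 15750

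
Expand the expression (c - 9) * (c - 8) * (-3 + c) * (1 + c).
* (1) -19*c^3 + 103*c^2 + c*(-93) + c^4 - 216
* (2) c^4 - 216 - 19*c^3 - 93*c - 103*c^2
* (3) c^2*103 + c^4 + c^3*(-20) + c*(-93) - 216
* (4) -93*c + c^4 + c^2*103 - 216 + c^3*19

Expanding (c - 9) * (c - 8) * (-3 + c) * (1 + c):
= -19*c^3 + 103*c^2 + c*(-93) + c^4 - 216
1) -19*c^3 + 103*c^2 + c*(-93) + c^4 - 216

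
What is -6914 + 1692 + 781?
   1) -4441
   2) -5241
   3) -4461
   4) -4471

First: -6914 + 1692 = -5222
Then: -5222 + 781 = -4441
1) -4441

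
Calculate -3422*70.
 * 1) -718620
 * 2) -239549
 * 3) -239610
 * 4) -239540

-3422 * 70 = -239540
4) -239540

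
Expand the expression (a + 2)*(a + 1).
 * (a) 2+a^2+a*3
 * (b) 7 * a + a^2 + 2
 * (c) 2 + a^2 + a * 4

Expanding (a + 2)*(a + 1):
= 2+a^2+a*3
a) 2+a^2+a*3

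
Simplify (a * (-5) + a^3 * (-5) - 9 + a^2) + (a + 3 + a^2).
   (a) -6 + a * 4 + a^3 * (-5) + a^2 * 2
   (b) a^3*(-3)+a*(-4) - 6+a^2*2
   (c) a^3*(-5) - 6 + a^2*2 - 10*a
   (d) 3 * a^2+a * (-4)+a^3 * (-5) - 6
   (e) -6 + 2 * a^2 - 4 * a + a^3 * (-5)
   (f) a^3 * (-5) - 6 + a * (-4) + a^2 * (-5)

Adding the polynomials and combining like terms:
(a*(-5) + a^3*(-5) - 9 + a^2) + (a + 3 + a^2)
= -6 + 2 * a^2 - 4 * a + a^3 * (-5)
e) -6 + 2 * a^2 - 4 * a + a^3 * (-5)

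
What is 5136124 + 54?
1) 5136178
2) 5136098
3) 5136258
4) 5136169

5136124 + 54 = 5136178
1) 5136178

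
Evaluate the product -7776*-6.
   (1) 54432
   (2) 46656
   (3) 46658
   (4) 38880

-7776 * -6 = 46656
2) 46656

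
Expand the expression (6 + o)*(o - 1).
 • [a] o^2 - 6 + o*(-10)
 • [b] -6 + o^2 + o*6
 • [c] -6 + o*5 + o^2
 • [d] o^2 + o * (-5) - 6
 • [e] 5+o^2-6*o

Expanding (6 + o)*(o - 1):
= -6 + o*5 + o^2
c) -6 + o*5 + o^2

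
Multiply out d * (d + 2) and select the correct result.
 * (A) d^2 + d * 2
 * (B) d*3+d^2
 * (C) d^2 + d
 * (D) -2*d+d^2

Expanding d * (d + 2):
= d^2 + d * 2
A) d^2 + d * 2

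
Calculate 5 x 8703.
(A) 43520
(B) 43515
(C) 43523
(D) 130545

5 * 8703 = 43515
B) 43515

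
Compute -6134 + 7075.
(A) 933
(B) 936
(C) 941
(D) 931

-6134 + 7075 = 941
C) 941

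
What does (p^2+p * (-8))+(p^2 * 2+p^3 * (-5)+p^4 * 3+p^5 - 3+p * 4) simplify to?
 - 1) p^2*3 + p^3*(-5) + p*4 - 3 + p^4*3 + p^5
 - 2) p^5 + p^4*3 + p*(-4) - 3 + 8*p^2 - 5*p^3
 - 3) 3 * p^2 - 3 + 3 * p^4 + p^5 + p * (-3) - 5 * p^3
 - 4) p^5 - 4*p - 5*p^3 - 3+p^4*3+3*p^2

Adding the polynomials and combining like terms:
(p^2 + p*(-8)) + (p^2*2 + p^3*(-5) + p^4*3 + p^5 - 3 + p*4)
= p^5 - 4*p - 5*p^3 - 3+p^4*3+3*p^2
4) p^5 - 4*p - 5*p^3 - 3+p^4*3+3*p^2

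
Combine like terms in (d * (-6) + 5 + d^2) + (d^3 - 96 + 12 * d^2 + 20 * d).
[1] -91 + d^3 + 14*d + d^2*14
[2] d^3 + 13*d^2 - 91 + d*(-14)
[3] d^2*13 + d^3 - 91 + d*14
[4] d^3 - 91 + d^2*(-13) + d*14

Adding the polynomials and combining like terms:
(d*(-6) + 5 + d^2) + (d^3 - 96 + 12*d^2 + 20*d)
= d^2*13 + d^3 - 91 + d*14
3) d^2*13 + d^3 - 91 + d*14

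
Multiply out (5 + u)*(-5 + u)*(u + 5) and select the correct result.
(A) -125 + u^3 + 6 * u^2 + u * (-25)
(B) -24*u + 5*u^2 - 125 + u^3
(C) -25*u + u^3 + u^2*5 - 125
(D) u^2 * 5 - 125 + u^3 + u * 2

Expanding (5 + u)*(-5 + u)*(u + 5):
= -25*u + u^3 + u^2*5 - 125
C) -25*u + u^3 + u^2*5 - 125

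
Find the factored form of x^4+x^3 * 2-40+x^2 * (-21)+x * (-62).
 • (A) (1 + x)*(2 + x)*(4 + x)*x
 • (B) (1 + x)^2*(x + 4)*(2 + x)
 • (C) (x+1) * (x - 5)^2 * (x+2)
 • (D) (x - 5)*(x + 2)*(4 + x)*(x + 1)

We need to factor x^4+x^3 * 2-40+x^2 * (-21)+x * (-62).
The factored form is (x - 5)*(x + 2)*(4 + x)*(x + 1).
D) (x - 5)*(x + 2)*(4 + x)*(x + 1)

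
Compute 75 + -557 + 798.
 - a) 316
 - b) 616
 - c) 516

First: 75 + -557 = -482
Then: -482 + 798 = 316
a) 316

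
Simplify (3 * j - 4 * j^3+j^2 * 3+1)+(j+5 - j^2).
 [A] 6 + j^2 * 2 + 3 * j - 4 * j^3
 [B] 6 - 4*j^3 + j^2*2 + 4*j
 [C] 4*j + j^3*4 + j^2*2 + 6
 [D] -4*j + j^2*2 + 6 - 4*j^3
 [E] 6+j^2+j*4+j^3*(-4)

Adding the polynomials and combining like terms:
(3*j - 4*j^3 + j^2*3 + 1) + (j + 5 - j^2)
= 6 - 4*j^3 + j^2*2 + 4*j
B) 6 - 4*j^3 + j^2*2 + 4*j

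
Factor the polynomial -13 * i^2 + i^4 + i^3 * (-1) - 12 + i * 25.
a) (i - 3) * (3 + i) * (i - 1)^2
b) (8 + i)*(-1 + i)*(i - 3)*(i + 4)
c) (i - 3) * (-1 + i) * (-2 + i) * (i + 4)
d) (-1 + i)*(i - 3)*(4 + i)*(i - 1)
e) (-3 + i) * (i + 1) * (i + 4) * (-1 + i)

We need to factor -13 * i^2 + i^4 + i^3 * (-1) - 12 + i * 25.
The factored form is (-1 + i)*(i - 3)*(4 + i)*(i - 1).
d) (-1 + i)*(i - 3)*(4 + i)*(i - 1)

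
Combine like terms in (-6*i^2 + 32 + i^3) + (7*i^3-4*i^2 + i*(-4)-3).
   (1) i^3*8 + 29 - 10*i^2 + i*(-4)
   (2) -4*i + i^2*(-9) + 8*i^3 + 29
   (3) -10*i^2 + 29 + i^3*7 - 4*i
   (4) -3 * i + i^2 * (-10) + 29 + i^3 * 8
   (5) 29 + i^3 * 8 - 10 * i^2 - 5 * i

Adding the polynomials and combining like terms:
(-6*i^2 + 32 + i^3) + (7*i^3 - 4*i^2 + i*(-4) - 3)
= i^3*8 + 29 - 10*i^2 + i*(-4)
1) i^3*8 + 29 - 10*i^2 + i*(-4)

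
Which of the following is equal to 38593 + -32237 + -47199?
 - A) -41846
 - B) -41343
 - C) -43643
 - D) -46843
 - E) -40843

First: 38593 + -32237 = 6356
Then: 6356 + -47199 = -40843
E) -40843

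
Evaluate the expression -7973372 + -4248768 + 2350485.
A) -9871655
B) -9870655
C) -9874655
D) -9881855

First: -7973372 + -4248768 = -12222140
Then: -12222140 + 2350485 = -9871655
A) -9871655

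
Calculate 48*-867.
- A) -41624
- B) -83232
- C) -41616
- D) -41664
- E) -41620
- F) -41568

48 * -867 = -41616
C) -41616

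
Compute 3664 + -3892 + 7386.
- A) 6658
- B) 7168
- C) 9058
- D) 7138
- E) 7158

First: 3664 + -3892 = -228
Then: -228 + 7386 = 7158
E) 7158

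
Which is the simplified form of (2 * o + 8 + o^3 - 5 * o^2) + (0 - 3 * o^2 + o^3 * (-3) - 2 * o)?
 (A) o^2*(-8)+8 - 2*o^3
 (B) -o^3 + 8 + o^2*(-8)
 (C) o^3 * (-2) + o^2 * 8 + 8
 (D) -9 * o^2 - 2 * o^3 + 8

Adding the polynomials and combining like terms:
(2*o + 8 + o^3 - 5*o^2) + (0 - 3*o^2 + o^3*(-3) - 2*o)
= o^2*(-8)+8 - 2*o^3
A) o^2*(-8)+8 - 2*o^3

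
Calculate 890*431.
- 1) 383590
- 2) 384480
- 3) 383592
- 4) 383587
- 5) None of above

890 * 431 = 383590
1) 383590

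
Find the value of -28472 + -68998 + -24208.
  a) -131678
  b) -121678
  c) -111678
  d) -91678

First: -28472 + -68998 = -97470
Then: -97470 + -24208 = -121678
b) -121678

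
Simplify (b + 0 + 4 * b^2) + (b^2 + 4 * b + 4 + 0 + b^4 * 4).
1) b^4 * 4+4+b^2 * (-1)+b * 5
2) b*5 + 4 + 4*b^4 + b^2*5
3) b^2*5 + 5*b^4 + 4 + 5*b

Adding the polynomials and combining like terms:
(b + 0 + 4*b^2) + (b^2 + 4*b + 4 + 0 + b^4*4)
= b*5 + 4 + 4*b^4 + b^2*5
2) b*5 + 4 + 4*b^4 + b^2*5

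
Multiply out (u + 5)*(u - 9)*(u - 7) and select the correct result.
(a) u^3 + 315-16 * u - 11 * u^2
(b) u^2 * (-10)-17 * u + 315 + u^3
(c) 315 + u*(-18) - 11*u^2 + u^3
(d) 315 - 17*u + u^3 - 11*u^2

Expanding (u + 5)*(u - 9)*(u - 7):
= 315 - 17*u + u^3 - 11*u^2
d) 315 - 17*u + u^3 - 11*u^2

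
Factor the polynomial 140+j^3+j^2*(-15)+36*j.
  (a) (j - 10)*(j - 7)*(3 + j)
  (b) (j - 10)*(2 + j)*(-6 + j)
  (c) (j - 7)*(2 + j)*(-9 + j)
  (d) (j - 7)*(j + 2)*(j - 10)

We need to factor 140+j^3+j^2*(-15)+36*j.
The factored form is (j - 7)*(j + 2)*(j - 10).
d) (j - 7)*(j + 2)*(j - 10)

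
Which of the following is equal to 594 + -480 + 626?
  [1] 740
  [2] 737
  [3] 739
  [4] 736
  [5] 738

First: 594 + -480 = 114
Then: 114 + 626 = 740
1) 740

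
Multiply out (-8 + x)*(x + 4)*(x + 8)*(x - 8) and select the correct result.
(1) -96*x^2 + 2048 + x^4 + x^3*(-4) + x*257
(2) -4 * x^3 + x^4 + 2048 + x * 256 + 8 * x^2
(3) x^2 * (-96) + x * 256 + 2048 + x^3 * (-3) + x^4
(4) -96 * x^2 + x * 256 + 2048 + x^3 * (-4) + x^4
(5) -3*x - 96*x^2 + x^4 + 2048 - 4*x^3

Expanding (-8 + x)*(x + 4)*(x + 8)*(x - 8):
= -96 * x^2 + x * 256 + 2048 + x^3 * (-4) + x^4
4) -96 * x^2 + x * 256 + 2048 + x^3 * (-4) + x^4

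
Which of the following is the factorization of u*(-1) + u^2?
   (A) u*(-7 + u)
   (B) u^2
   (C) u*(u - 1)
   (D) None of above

We need to factor u*(-1) + u^2.
The factored form is u*(u - 1).
C) u*(u - 1)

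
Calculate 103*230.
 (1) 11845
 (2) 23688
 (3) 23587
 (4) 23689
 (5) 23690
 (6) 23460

103 * 230 = 23690
5) 23690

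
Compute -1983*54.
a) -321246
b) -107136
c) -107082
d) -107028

-1983 * 54 = -107082
c) -107082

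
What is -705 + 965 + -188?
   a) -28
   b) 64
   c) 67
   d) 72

First: -705 + 965 = 260
Then: 260 + -188 = 72
d) 72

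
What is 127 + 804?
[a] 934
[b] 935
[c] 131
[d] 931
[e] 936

127 + 804 = 931
d) 931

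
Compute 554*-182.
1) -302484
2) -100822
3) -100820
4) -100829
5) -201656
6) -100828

554 * -182 = -100828
6) -100828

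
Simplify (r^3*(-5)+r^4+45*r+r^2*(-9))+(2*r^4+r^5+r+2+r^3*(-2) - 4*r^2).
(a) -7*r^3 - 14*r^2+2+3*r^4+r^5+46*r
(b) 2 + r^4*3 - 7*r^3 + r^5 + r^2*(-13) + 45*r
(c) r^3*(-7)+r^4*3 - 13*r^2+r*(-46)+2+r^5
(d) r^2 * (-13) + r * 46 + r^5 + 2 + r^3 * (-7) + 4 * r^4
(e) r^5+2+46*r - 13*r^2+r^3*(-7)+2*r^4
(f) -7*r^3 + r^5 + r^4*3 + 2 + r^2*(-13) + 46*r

Adding the polynomials and combining like terms:
(r^3*(-5) + r^4 + 45*r + r^2*(-9)) + (2*r^4 + r^5 + r + 2 + r^3*(-2) - 4*r^2)
= -7*r^3 + r^5 + r^4*3 + 2 + r^2*(-13) + 46*r
f) -7*r^3 + r^5 + r^4*3 + 2 + r^2*(-13) + 46*r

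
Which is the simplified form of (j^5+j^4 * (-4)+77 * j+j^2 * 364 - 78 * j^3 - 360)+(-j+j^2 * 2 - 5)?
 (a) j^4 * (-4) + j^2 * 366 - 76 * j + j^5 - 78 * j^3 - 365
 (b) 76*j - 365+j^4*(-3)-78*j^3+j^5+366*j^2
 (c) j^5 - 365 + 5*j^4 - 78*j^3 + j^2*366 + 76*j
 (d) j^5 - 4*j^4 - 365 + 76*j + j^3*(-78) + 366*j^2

Adding the polynomials and combining like terms:
(j^5 + j^4*(-4) + 77*j + j^2*364 - 78*j^3 - 360) + (-j + j^2*2 - 5)
= j^5 - 4*j^4 - 365 + 76*j + j^3*(-78) + 366*j^2
d) j^5 - 4*j^4 - 365 + 76*j + j^3*(-78) + 366*j^2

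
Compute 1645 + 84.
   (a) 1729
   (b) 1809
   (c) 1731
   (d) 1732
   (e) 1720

1645 + 84 = 1729
a) 1729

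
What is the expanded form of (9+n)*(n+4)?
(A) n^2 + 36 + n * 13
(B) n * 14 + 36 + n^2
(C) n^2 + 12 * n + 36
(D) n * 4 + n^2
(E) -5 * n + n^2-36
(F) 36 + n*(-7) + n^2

Expanding (9+n)*(n+4):
= n^2 + 36 + n * 13
A) n^2 + 36 + n * 13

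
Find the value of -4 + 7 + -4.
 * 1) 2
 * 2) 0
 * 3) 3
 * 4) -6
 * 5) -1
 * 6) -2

First: -4 + 7 = 3
Then: 3 + -4 = -1
5) -1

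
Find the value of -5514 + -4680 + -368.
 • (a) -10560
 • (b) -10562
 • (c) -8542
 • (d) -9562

First: -5514 + -4680 = -10194
Then: -10194 + -368 = -10562
b) -10562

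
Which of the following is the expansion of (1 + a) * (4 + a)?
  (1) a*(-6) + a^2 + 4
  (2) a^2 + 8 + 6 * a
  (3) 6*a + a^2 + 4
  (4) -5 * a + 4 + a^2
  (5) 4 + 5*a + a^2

Expanding (1 + a) * (4 + a):
= 4 + 5*a + a^2
5) 4 + 5*a + a^2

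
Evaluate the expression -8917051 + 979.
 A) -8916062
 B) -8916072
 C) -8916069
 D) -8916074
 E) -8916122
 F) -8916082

-8917051 + 979 = -8916072
B) -8916072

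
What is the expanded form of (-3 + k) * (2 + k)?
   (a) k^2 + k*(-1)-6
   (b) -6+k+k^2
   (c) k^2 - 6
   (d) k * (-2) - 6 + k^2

Expanding (-3 + k) * (2 + k):
= k^2 + k*(-1)-6
a) k^2 + k*(-1)-6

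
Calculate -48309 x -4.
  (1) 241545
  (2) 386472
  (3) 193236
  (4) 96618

-48309 * -4 = 193236
3) 193236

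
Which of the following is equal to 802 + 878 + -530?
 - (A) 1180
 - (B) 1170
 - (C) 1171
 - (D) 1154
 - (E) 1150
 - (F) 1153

First: 802 + 878 = 1680
Then: 1680 + -530 = 1150
E) 1150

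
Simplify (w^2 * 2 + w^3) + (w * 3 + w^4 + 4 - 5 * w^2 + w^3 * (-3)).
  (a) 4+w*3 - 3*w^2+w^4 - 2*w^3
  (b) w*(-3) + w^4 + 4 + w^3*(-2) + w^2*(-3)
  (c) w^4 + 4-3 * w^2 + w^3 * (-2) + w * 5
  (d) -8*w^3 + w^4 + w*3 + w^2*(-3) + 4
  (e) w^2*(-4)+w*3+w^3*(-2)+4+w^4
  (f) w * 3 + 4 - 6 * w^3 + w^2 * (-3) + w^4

Adding the polynomials and combining like terms:
(w^2*2 + w^3) + (w*3 + w^4 + 4 - 5*w^2 + w^3*(-3))
= 4+w*3 - 3*w^2+w^4 - 2*w^3
a) 4+w*3 - 3*w^2+w^4 - 2*w^3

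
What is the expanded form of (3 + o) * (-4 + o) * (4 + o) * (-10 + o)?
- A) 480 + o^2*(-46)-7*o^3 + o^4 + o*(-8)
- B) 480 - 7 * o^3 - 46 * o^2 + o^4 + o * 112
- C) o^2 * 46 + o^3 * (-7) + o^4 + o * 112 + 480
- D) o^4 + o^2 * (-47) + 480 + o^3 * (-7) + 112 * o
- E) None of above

Expanding (3 + o) * (-4 + o) * (4 + o) * (-10 + o):
= 480 - 7 * o^3 - 46 * o^2 + o^4 + o * 112
B) 480 - 7 * o^3 - 46 * o^2 + o^4 + o * 112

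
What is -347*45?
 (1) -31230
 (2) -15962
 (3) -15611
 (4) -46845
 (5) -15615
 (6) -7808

-347 * 45 = -15615
5) -15615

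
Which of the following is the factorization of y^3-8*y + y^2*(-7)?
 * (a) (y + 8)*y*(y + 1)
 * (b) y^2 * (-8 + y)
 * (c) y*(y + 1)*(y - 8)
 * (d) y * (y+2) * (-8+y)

We need to factor y^3-8*y + y^2*(-7).
The factored form is y*(y + 1)*(y - 8).
c) y*(y + 1)*(y - 8)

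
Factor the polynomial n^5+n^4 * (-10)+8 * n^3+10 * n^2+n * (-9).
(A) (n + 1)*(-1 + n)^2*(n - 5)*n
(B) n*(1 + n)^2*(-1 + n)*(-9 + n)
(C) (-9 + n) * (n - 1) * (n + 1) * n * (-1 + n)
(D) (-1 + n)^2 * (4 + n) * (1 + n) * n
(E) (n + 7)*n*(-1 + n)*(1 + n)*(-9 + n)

We need to factor n^5+n^4 * (-10)+8 * n^3+10 * n^2+n * (-9).
The factored form is (-9 + n) * (n - 1) * (n + 1) * n * (-1 + n).
C) (-9 + n) * (n - 1) * (n + 1) * n * (-1 + n)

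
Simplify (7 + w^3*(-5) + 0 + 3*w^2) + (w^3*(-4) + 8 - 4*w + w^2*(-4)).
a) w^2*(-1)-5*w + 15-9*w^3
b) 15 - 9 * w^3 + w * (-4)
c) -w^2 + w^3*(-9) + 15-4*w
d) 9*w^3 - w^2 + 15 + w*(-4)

Adding the polynomials and combining like terms:
(7 + w^3*(-5) + 0 + 3*w^2) + (w^3*(-4) + 8 - 4*w + w^2*(-4))
= -w^2 + w^3*(-9) + 15-4*w
c) -w^2 + w^3*(-9) + 15-4*w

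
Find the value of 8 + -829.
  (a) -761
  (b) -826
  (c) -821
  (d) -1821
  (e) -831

8 + -829 = -821
c) -821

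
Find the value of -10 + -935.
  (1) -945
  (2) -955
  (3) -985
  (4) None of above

-10 + -935 = -945
1) -945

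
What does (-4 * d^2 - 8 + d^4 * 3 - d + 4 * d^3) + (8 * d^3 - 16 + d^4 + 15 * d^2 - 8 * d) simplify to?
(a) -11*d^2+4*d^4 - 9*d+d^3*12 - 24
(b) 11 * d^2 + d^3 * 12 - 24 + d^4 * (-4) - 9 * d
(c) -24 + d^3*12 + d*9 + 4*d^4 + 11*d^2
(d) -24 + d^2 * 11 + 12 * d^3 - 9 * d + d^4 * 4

Adding the polynomials and combining like terms:
(-4*d^2 - 8 + d^4*3 - d + 4*d^3) + (8*d^3 - 16 + d^4 + 15*d^2 - 8*d)
= -24 + d^2 * 11 + 12 * d^3 - 9 * d + d^4 * 4
d) -24 + d^2 * 11 + 12 * d^3 - 9 * d + d^4 * 4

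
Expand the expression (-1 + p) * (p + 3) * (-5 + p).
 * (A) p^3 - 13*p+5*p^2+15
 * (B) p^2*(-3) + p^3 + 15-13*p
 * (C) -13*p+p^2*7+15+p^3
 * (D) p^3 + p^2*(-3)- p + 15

Expanding (-1 + p) * (p + 3) * (-5 + p):
= p^2*(-3) + p^3 + 15-13*p
B) p^2*(-3) + p^3 + 15-13*p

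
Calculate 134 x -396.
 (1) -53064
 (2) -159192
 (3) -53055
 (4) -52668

134 * -396 = -53064
1) -53064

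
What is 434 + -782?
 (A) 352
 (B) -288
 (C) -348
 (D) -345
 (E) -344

434 + -782 = -348
C) -348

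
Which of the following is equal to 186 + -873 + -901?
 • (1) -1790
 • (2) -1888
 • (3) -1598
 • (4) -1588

First: 186 + -873 = -687
Then: -687 + -901 = -1588
4) -1588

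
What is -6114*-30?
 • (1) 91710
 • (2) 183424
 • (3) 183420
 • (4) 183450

-6114 * -30 = 183420
3) 183420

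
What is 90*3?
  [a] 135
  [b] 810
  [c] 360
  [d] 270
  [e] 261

90 * 3 = 270
d) 270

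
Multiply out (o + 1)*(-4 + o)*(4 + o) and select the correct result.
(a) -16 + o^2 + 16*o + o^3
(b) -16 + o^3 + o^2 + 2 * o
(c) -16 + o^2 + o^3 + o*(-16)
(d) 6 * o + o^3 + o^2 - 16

Expanding (o + 1)*(-4 + o)*(4 + o):
= -16 + o^2 + o^3 + o*(-16)
c) -16 + o^2 + o^3 + o*(-16)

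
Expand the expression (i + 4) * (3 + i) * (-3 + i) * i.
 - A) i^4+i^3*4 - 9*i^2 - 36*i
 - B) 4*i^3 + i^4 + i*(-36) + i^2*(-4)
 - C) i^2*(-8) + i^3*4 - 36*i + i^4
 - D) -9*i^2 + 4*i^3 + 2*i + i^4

Expanding (i + 4) * (3 + i) * (-3 + i) * i:
= i^4+i^3*4 - 9*i^2 - 36*i
A) i^4+i^3*4 - 9*i^2 - 36*i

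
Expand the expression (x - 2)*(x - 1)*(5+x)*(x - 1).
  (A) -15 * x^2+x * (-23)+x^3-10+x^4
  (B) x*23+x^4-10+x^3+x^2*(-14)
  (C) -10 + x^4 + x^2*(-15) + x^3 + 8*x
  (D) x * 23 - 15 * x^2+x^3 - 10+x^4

Expanding (x - 2)*(x - 1)*(5+x)*(x - 1):
= x * 23 - 15 * x^2+x^3 - 10+x^4
D) x * 23 - 15 * x^2+x^3 - 10+x^4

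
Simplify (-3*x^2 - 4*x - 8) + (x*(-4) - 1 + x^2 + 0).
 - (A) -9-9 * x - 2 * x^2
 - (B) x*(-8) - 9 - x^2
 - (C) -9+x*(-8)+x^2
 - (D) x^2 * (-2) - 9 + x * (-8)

Adding the polynomials and combining like terms:
(-3*x^2 - 4*x - 8) + (x*(-4) - 1 + x^2 + 0)
= x^2 * (-2) - 9 + x * (-8)
D) x^2 * (-2) - 9 + x * (-8)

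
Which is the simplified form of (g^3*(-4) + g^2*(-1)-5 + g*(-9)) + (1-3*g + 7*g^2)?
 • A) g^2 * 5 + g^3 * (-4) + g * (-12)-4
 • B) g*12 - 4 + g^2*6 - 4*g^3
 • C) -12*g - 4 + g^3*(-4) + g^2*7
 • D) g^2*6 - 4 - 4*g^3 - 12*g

Adding the polynomials and combining like terms:
(g^3*(-4) + g^2*(-1) - 5 + g*(-9)) + (1 - 3*g + 7*g^2)
= g^2*6 - 4 - 4*g^3 - 12*g
D) g^2*6 - 4 - 4*g^3 - 12*g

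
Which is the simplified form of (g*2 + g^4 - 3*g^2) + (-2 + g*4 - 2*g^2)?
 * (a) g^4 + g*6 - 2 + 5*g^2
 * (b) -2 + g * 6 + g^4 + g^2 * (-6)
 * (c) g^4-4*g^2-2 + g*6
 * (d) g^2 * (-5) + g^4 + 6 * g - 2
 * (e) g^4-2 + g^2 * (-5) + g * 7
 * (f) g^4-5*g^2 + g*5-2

Adding the polynomials and combining like terms:
(g*2 + g^4 - 3*g^2) + (-2 + g*4 - 2*g^2)
= g^2 * (-5) + g^4 + 6 * g - 2
d) g^2 * (-5) + g^4 + 6 * g - 2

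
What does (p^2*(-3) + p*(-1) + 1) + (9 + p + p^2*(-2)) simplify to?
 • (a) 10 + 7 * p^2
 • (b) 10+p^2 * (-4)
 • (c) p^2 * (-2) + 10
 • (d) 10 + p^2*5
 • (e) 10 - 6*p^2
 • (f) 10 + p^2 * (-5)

Adding the polynomials and combining like terms:
(p^2*(-3) + p*(-1) + 1) + (9 + p + p^2*(-2))
= 10 + p^2 * (-5)
f) 10 + p^2 * (-5)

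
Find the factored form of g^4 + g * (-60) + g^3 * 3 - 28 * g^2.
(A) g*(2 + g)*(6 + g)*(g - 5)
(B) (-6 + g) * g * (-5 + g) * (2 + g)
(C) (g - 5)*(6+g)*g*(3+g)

We need to factor g^4 + g * (-60) + g^3 * 3 - 28 * g^2.
The factored form is g*(2 + g)*(6 + g)*(g - 5).
A) g*(2 + g)*(6 + g)*(g - 5)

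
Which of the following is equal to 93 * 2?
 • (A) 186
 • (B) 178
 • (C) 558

93 * 2 = 186
A) 186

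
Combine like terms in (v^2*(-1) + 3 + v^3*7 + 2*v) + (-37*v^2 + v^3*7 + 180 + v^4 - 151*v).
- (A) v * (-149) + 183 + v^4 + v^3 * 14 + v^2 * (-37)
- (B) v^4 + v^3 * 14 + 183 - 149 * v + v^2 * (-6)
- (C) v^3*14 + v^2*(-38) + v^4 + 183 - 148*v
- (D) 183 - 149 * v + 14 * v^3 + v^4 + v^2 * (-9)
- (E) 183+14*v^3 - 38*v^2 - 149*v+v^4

Adding the polynomials and combining like terms:
(v^2*(-1) + 3 + v^3*7 + 2*v) + (-37*v^2 + v^3*7 + 180 + v^4 - 151*v)
= 183+14*v^3 - 38*v^2 - 149*v+v^4
E) 183+14*v^3 - 38*v^2 - 149*v+v^4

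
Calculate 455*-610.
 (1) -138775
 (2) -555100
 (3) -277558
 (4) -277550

455 * -610 = -277550
4) -277550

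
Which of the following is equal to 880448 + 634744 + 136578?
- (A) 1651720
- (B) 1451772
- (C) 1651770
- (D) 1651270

First: 880448 + 634744 = 1515192
Then: 1515192 + 136578 = 1651770
C) 1651770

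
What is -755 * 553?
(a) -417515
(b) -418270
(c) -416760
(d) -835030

-755 * 553 = -417515
a) -417515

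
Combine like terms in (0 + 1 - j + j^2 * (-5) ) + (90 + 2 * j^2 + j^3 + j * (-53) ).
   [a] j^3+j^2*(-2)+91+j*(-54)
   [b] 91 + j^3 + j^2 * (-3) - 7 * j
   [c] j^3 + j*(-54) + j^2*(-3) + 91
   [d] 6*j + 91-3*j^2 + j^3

Adding the polynomials and combining like terms:
(0 + 1 - j + j^2*(-5)) + (90 + 2*j^2 + j^3 + j*(-53))
= j^3 + j*(-54) + j^2*(-3) + 91
c) j^3 + j*(-54) + j^2*(-3) + 91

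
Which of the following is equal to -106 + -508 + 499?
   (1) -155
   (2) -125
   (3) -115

First: -106 + -508 = -614
Then: -614 + 499 = -115
3) -115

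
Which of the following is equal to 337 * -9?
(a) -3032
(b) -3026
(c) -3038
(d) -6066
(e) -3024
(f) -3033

337 * -9 = -3033
f) -3033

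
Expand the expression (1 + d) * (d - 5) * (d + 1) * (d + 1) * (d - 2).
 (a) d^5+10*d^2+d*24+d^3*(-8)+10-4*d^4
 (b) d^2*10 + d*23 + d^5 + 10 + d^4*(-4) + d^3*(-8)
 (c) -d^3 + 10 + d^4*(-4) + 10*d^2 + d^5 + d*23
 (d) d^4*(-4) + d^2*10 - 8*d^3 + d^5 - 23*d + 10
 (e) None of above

Expanding (1 + d) * (d - 5) * (d + 1) * (d + 1) * (d - 2):
= d^2*10 + d*23 + d^5 + 10 + d^4*(-4) + d^3*(-8)
b) d^2*10 + d*23 + d^5 + 10 + d^4*(-4) + d^3*(-8)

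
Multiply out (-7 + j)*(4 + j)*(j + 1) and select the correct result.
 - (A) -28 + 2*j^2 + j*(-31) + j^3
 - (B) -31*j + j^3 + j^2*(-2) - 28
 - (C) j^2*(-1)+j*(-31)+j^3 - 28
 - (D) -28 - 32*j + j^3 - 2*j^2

Expanding (-7 + j)*(4 + j)*(j + 1):
= -31*j + j^3 + j^2*(-2) - 28
B) -31*j + j^3 + j^2*(-2) - 28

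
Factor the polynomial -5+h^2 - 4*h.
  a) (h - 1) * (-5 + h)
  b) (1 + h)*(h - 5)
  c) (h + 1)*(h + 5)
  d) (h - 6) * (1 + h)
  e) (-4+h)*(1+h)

We need to factor -5+h^2 - 4*h.
The factored form is (1 + h)*(h - 5).
b) (1 + h)*(h - 5)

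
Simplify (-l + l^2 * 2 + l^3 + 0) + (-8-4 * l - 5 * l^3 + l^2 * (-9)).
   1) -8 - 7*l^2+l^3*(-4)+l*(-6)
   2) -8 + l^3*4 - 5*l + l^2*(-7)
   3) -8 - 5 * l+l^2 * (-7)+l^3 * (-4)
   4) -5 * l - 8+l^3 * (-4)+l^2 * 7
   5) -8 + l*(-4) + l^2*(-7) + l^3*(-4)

Adding the polynomials and combining like terms:
(-l + l^2*2 + l^3 + 0) + (-8 - 4*l - 5*l^3 + l^2*(-9))
= -8 - 5 * l+l^2 * (-7)+l^3 * (-4)
3) -8 - 5 * l+l^2 * (-7)+l^3 * (-4)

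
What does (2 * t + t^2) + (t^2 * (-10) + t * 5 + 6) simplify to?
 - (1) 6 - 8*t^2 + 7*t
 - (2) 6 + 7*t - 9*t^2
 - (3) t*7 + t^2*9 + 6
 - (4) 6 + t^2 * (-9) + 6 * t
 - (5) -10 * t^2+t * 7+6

Adding the polynomials and combining like terms:
(2*t + t^2) + (t^2*(-10) + t*5 + 6)
= 6 + 7*t - 9*t^2
2) 6 + 7*t - 9*t^2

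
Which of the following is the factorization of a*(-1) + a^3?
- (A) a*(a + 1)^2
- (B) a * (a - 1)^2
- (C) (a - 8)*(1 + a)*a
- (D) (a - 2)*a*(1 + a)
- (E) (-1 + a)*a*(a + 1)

We need to factor a*(-1) + a^3.
The factored form is (-1 + a)*a*(a + 1).
E) (-1 + a)*a*(a + 1)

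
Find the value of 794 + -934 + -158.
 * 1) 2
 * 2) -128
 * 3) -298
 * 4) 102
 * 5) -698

First: 794 + -934 = -140
Then: -140 + -158 = -298
3) -298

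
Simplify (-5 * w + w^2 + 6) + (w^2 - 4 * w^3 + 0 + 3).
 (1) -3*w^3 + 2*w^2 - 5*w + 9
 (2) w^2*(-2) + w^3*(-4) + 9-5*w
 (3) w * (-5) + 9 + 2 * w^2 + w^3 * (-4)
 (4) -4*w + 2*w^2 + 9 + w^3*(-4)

Adding the polynomials and combining like terms:
(-5*w + w^2 + 6) + (w^2 - 4*w^3 + 0 + 3)
= w * (-5) + 9 + 2 * w^2 + w^3 * (-4)
3) w * (-5) + 9 + 2 * w^2 + w^3 * (-4)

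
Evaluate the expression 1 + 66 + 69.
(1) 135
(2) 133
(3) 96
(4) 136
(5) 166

First: 1 + 66 = 67
Then: 67 + 69 = 136
4) 136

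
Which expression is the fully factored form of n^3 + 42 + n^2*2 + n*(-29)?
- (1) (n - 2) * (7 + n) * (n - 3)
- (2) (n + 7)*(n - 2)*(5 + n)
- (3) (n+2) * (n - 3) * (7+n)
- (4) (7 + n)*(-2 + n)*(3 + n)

We need to factor n^3 + 42 + n^2*2 + n*(-29).
The factored form is (n - 2) * (7 + n) * (n - 3).
1) (n - 2) * (7 + n) * (n - 3)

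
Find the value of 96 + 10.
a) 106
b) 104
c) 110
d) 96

96 + 10 = 106
a) 106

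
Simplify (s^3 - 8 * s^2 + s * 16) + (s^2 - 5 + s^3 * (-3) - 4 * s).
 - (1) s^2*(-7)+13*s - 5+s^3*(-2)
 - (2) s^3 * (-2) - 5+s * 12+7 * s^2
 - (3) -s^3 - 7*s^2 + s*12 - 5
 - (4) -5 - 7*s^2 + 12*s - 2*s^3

Adding the polynomials and combining like terms:
(s^3 - 8*s^2 + s*16) + (s^2 - 5 + s^3*(-3) - 4*s)
= -5 - 7*s^2 + 12*s - 2*s^3
4) -5 - 7*s^2 + 12*s - 2*s^3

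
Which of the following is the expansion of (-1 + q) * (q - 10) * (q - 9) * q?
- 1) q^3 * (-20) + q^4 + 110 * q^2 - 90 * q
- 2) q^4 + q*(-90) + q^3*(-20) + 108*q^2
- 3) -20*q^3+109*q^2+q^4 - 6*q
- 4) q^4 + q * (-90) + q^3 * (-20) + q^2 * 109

Expanding (-1 + q) * (q - 10) * (q - 9) * q:
= q^4 + q * (-90) + q^3 * (-20) + q^2 * 109
4) q^4 + q * (-90) + q^3 * (-20) + q^2 * 109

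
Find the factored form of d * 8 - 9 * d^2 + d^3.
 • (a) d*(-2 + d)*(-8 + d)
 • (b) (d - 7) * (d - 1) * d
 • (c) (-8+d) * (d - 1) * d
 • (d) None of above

We need to factor d * 8 - 9 * d^2 + d^3.
The factored form is (-8+d) * (d - 1) * d.
c) (-8+d) * (d - 1) * d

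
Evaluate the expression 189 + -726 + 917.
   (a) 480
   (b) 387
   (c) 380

First: 189 + -726 = -537
Then: -537 + 917 = 380
c) 380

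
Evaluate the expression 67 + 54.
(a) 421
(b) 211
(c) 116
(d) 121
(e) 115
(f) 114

67 + 54 = 121
d) 121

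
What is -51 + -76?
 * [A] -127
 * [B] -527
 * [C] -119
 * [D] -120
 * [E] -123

-51 + -76 = -127
A) -127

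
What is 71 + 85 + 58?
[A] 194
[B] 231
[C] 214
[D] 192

First: 71 + 85 = 156
Then: 156 + 58 = 214
C) 214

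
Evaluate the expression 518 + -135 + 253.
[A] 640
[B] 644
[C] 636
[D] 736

First: 518 + -135 = 383
Then: 383 + 253 = 636
C) 636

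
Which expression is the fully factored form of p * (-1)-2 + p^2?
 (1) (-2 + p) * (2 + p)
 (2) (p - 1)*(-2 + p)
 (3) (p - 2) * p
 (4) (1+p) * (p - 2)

We need to factor p * (-1)-2 + p^2.
The factored form is (1+p) * (p - 2).
4) (1+p) * (p - 2)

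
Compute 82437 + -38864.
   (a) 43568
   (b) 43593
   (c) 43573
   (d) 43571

82437 + -38864 = 43573
c) 43573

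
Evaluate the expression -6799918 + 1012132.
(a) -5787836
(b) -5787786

-6799918 + 1012132 = -5787786
b) -5787786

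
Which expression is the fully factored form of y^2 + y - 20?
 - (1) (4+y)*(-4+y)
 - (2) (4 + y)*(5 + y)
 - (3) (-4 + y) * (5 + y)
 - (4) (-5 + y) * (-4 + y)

We need to factor y^2 + y - 20.
The factored form is (-4 + y) * (5 + y).
3) (-4 + y) * (5 + y)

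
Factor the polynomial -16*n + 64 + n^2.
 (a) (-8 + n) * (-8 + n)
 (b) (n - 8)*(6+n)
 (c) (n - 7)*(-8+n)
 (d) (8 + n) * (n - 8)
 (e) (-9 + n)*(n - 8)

We need to factor -16*n + 64 + n^2.
The factored form is (-8 + n) * (-8 + n).
a) (-8 + n) * (-8 + n)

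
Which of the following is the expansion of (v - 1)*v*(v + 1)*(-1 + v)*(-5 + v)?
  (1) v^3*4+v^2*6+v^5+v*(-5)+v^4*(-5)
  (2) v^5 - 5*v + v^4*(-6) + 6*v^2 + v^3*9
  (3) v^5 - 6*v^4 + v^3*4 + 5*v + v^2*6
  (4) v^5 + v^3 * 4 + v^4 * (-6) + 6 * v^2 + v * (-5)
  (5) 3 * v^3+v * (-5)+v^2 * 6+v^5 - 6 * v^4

Expanding (v - 1)*v*(v + 1)*(-1 + v)*(-5 + v):
= v^5 + v^3 * 4 + v^4 * (-6) + 6 * v^2 + v * (-5)
4) v^5 + v^3 * 4 + v^4 * (-6) + 6 * v^2 + v * (-5)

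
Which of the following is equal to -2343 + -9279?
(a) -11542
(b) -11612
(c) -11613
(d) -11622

-2343 + -9279 = -11622
d) -11622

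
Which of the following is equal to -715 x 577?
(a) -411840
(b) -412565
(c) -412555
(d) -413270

-715 * 577 = -412555
c) -412555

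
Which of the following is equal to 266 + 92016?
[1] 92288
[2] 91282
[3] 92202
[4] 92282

266 + 92016 = 92282
4) 92282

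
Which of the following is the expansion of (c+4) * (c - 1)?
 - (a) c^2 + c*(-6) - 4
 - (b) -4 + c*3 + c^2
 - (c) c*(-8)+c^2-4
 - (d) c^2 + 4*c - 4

Expanding (c+4) * (c - 1):
= -4 + c*3 + c^2
b) -4 + c*3 + c^2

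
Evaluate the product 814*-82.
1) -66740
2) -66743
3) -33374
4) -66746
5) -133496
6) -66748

814 * -82 = -66748
6) -66748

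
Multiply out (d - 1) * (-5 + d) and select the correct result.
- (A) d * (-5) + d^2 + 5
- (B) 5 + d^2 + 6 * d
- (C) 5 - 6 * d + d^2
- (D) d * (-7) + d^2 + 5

Expanding (d - 1) * (-5 + d):
= 5 - 6 * d + d^2
C) 5 - 6 * d + d^2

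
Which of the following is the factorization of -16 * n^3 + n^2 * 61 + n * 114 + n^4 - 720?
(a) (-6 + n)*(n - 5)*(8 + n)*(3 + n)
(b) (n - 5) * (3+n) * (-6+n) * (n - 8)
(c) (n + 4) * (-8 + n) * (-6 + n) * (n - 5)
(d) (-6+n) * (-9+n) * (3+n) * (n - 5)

We need to factor -16 * n^3 + n^2 * 61 + n * 114 + n^4 - 720.
The factored form is (n - 5) * (3+n) * (-6+n) * (n - 8).
b) (n - 5) * (3+n) * (-6+n) * (n - 8)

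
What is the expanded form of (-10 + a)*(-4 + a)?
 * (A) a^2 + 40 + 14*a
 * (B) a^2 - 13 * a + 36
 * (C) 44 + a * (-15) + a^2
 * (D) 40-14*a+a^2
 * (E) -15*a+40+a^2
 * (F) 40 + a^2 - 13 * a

Expanding (-10 + a)*(-4 + a):
= 40-14*a+a^2
D) 40-14*a+a^2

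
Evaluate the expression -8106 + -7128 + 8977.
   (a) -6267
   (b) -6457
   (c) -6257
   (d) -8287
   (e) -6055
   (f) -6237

First: -8106 + -7128 = -15234
Then: -15234 + 8977 = -6257
c) -6257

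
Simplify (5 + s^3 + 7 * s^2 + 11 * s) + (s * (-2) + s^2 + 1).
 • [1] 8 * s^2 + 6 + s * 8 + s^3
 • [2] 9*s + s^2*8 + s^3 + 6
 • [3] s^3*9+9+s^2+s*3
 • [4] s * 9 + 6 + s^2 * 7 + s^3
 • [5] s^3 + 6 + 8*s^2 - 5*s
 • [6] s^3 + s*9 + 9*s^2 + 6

Adding the polynomials and combining like terms:
(5 + s^3 + 7*s^2 + 11*s) + (s*(-2) + s^2 + 1)
= 9*s + s^2*8 + s^3 + 6
2) 9*s + s^2*8 + s^3 + 6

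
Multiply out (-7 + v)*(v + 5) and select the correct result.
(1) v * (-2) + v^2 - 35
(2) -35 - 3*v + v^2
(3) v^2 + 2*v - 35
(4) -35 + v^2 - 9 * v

Expanding (-7 + v)*(v + 5):
= v * (-2) + v^2 - 35
1) v * (-2) + v^2 - 35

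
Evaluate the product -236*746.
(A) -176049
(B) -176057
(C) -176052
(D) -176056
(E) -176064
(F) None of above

-236 * 746 = -176056
D) -176056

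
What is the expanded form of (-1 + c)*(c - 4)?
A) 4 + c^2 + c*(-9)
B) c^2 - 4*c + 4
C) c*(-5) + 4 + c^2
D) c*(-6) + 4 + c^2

Expanding (-1 + c)*(c - 4):
= c*(-5) + 4 + c^2
C) c*(-5) + 4 + c^2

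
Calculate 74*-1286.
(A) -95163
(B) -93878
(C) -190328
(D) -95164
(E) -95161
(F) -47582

74 * -1286 = -95164
D) -95164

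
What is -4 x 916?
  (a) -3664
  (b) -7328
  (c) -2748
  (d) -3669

-4 * 916 = -3664
a) -3664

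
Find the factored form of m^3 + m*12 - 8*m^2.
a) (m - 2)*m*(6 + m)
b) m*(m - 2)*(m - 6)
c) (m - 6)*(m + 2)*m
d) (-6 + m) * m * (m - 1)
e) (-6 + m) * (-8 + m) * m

We need to factor m^3 + m*12 - 8*m^2.
The factored form is m*(m - 2)*(m - 6).
b) m*(m - 2)*(m - 6)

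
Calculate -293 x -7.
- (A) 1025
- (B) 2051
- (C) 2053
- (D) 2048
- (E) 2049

-293 * -7 = 2051
B) 2051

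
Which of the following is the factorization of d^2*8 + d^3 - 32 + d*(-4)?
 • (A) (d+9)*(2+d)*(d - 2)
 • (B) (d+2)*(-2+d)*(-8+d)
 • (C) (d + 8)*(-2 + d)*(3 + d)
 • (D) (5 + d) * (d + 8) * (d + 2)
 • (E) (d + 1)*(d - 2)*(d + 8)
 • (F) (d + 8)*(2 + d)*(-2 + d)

We need to factor d^2*8 + d^3 - 32 + d*(-4).
The factored form is (d + 8)*(2 + d)*(-2 + d).
F) (d + 8)*(2 + d)*(-2 + d)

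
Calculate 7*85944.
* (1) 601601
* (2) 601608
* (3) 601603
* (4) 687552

7 * 85944 = 601608
2) 601608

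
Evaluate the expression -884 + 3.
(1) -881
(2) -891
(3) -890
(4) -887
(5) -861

-884 + 3 = -881
1) -881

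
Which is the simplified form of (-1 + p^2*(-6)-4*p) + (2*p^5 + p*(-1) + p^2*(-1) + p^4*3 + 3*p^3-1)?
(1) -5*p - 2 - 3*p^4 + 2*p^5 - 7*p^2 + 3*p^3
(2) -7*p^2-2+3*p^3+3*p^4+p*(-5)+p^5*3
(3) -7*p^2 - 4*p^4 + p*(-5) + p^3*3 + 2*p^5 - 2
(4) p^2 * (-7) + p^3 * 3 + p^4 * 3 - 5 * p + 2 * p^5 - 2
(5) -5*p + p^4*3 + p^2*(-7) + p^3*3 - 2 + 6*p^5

Adding the polynomials and combining like terms:
(-1 + p^2*(-6) - 4*p) + (2*p^5 + p*(-1) + p^2*(-1) + p^4*3 + 3*p^3 - 1)
= p^2 * (-7) + p^3 * 3 + p^4 * 3 - 5 * p + 2 * p^5 - 2
4) p^2 * (-7) + p^3 * 3 + p^4 * 3 - 5 * p + 2 * p^5 - 2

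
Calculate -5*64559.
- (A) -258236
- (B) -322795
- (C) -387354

-5 * 64559 = -322795
B) -322795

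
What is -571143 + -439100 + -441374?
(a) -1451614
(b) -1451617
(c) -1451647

First: -571143 + -439100 = -1010243
Then: -1010243 + -441374 = -1451617
b) -1451617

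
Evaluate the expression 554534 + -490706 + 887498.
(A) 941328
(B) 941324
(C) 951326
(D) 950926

First: 554534 + -490706 = 63828
Then: 63828 + 887498 = 951326
C) 951326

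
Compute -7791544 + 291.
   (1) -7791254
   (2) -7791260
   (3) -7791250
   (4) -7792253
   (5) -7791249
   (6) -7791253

-7791544 + 291 = -7791253
6) -7791253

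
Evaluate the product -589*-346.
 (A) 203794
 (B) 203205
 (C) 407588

-589 * -346 = 203794
A) 203794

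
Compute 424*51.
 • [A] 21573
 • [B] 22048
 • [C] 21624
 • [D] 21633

424 * 51 = 21624
C) 21624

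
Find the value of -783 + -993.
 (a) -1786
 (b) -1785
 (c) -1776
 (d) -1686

-783 + -993 = -1776
c) -1776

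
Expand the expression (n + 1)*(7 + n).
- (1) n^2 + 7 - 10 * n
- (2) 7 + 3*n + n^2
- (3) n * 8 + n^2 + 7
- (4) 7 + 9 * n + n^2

Expanding (n + 1)*(7 + n):
= n * 8 + n^2 + 7
3) n * 8 + n^2 + 7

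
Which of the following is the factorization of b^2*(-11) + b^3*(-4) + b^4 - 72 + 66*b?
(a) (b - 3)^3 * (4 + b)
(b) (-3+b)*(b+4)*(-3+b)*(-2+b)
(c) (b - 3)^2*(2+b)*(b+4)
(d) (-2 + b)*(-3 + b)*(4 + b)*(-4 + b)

We need to factor b^2*(-11) + b^3*(-4) + b^4 - 72 + 66*b.
The factored form is (-3+b)*(b+4)*(-3+b)*(-2+b).
b) (-3+b)*(b+4)*(-3+b)*(-2+b)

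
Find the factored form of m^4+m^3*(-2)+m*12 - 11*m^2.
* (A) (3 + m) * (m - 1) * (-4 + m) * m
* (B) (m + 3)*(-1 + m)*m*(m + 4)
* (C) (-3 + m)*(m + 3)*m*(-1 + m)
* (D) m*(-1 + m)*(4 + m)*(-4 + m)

We need to factor m^4+m^3*(-2)+m*12 - 11*m^2.
The factored form is (3 + m) * (m - 1) * (-4 + m) * m.
A) (3 + m) * (m - 1) * (-4 + m) * m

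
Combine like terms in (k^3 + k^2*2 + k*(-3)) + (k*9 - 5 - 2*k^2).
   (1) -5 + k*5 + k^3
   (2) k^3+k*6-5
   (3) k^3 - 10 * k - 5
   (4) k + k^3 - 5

Adding the polynomials and combining like terms:
(k^3 + k^2*2 + k*(-3)) + (k*9 - 5 - 2*k^2)
= k^3+k*6-5
2) k^3+k*6-5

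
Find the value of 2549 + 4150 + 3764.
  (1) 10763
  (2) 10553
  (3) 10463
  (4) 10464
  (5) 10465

First: 2549 + 4150 = 6699
Then: 6699 + 3764 = 10463
3) 10463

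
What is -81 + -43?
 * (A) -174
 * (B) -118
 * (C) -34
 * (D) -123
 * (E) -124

-81 + -43 = -124
E) -124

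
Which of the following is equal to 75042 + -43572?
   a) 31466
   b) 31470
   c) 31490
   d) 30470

75042 + -43572 = 31470
b) 31470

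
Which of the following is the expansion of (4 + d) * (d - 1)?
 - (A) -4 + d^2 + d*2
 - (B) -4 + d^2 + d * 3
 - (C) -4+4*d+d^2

Expanding (4 + d) * (d - 1):
= -4 + d^2 + d * 3
B) -4 + d^2 + d * 3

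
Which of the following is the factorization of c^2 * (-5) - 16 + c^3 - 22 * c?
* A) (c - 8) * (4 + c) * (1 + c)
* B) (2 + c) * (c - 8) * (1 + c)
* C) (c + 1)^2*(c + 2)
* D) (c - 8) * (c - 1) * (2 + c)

We need to factor c^2 * (-5) - 16 + c^3 - 22 * c.
The factored form is (2 + c) * (c - 8) * (1 + c).
B) (2 + c) * (c - 8) * (1 + c)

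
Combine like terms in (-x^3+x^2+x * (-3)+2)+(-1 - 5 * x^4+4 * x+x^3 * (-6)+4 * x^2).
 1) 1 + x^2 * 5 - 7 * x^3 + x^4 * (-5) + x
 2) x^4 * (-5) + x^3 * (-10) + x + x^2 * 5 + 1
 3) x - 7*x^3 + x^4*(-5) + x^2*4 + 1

Adding the polynomials and combining like terms:
(-x^3 + x^2 + x*(-3) + 2) + (-1 - 5*x^4 + 4*x + x^3*(-6) + 4*x^2)
= 1 + x^2 * 5 - 7 * x^3 + x^4 * (-5) + x
1) 1 + x^2 * 5 - 7 * x^3 + x^4 * (-5) + x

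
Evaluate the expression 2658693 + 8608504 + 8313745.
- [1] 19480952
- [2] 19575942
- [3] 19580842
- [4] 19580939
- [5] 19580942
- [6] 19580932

First: 2658693 + 8608504 = 11267197
Then: 11267197 + 8313745 = 19580942
5) 19580942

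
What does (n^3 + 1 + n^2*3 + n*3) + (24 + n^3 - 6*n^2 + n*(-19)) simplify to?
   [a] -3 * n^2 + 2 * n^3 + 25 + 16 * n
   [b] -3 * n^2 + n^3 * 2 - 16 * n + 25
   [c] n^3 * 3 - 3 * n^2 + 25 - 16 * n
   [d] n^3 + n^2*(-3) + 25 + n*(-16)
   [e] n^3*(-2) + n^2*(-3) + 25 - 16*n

Adding the polynomials and combining like terms:
(n^3 + 1 + n^2*3 + n*3) + (24 + n^3 - 6*n^2 + n*(-19))
= -3 * n^2 + n^3 * 2 - 16 * n + 25
b) -3 * n^2 + n^3 * 2 - 16 * n + 25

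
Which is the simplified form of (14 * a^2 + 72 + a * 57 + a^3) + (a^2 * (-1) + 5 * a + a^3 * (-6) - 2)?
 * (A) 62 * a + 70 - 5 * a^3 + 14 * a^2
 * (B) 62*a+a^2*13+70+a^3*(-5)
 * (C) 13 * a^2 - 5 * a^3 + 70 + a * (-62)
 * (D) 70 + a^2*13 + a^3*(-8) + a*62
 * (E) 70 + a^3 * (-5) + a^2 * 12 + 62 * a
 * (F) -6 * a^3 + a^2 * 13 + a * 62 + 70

Adding the polynomials and combining like terms:
(14*a^2 + 72 + a*57 + a^3) + (a^2*(-1) + 5*a + a^3*(-6) - 2)
= 62*a+a^2*13+70+a^3*(-5)
B) 62*a+a^2*13+70+a^3*(-5)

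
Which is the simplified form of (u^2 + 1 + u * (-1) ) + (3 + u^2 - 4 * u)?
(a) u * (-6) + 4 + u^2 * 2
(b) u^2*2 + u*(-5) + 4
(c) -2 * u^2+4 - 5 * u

Adding the polynomials and combining like terms:
(u^2 + 1 + u*(-1)) + (3 + u^2 - 4*u)
= u^2*2 + u*(-5) + 4
b) u^2*2 + u*(-5) + 4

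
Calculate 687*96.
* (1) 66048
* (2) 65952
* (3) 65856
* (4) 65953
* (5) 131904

687 * 96 = 65952
2) 65952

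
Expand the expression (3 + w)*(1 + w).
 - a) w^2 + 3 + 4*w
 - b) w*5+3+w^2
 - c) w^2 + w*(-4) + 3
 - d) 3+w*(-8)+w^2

Expanding (3 + w)*(1 + w):
= w^2 + 3 + 4*w
a) w^2 + 3 + 4*w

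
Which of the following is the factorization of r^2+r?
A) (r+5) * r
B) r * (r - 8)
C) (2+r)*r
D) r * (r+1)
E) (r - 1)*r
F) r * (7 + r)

We need to factor r^2+r.
The factored form is r * (r+1).
D) r * (r+1)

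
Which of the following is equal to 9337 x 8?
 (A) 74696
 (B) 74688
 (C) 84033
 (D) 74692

9337 * 8 = 74696
A) 74696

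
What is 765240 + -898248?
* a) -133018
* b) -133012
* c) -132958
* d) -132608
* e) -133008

765240 + -898248 = -133008
e) -133008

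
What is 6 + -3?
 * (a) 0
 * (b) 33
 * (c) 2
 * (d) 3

6 + -3 = 3
d) 3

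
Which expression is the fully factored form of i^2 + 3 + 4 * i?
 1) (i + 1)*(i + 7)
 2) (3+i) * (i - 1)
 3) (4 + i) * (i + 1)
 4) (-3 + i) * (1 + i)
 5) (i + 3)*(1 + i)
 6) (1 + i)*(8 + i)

We need to factor i^2 + 3 + 4 * i.
The factored form is (i + 3)*(1 + i).
5) (i + 3)*(1 + i)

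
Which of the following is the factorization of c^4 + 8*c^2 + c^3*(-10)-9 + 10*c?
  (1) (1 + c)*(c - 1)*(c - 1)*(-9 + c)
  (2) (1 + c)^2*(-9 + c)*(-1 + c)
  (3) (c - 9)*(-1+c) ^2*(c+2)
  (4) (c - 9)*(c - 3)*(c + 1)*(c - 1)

We need to factor c^4 + 8*c^2 + c^3*(-10)-9 + 10*c.
The factored form is (1 + c)*(c - 1)*(c - 1)*(-9 + c).
1) (1 + c)*(c - 1)*(c - 1)*(-9 + c)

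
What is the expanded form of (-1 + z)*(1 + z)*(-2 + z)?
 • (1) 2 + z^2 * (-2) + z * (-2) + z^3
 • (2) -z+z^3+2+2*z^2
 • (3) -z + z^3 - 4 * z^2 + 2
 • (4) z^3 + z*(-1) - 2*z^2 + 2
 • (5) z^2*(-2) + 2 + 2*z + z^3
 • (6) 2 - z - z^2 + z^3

Expanding (-1 + z)*(1 + z)*(-2 + z):
= z^3 + z*(-1) - 2*z^2 + 2
4) z^3 + z*(-1) - 2*z^2 + 2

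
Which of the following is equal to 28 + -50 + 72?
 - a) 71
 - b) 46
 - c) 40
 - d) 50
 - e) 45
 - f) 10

First: 28 + -50 = -22
Then: -22 + 72 = 50
d) 50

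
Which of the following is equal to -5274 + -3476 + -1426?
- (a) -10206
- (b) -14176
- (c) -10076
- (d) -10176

First: -5274 + -3476 = -8750
Then: -8750 + -1426 = -10176
d) -10176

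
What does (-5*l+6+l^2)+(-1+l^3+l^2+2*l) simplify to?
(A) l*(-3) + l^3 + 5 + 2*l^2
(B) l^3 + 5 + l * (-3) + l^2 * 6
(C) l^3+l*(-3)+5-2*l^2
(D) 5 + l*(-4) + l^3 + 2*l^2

Adding the polynomials and combining like terms:
(-5*l + 6 + l^2) + (-1 + l^3 + l^2 + 2*l)
= l*(-3) + l^3 + 5 + 2*l^2
A) l*(-3) + l^3 + 5 + 2*l^2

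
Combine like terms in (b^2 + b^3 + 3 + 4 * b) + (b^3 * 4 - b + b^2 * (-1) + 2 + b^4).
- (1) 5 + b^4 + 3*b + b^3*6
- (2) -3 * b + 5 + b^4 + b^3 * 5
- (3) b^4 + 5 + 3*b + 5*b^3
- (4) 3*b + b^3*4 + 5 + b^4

Adding the polynomials and combining like terms:
(b^2 + b^3 + 3 + 4*b) + (b^3*4 - b + b^2*(-1) + 2 + b^4)
= b^4 + 5 + 3*b + 5*b^3
3) b^4 + 5 + 3*b + 5*b^3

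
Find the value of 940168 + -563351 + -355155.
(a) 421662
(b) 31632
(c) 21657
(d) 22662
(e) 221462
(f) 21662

First: 940168 + -563351 = 376817
Then: 376817 + -355155 = 21662
f) 21662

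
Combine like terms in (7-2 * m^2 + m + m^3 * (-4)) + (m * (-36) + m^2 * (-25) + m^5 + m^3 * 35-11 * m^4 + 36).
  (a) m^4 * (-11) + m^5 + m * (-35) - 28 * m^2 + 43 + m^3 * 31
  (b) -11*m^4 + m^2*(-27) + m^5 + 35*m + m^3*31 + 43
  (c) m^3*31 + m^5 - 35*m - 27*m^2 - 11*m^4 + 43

Adding the polynomials and combining like terms:
(7 - 2*m^2 + m + m^3*(-4)) + (m*(-36) + m^2*(-25) + m^5 + m^3*35 - 11*m^4 + 36)
= m^3*31 + m^5 - 35*m - 27*m^2 - 11*m^4 + 43
c) m^3*31 + m^5 - 35*m - 27*m^2 - 11*m^4 + 43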